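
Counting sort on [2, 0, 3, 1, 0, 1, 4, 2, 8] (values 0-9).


Input: [2, 0, 3, 1, 0, 1, 4, 2, 8]
Counts: [2, 2, 2, 1, 1, 0, 0, 0, 1, 0]

Sorted: [0, 0, 1, 1, 2, 2, 3, 4, 8]


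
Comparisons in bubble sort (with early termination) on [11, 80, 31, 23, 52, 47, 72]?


Algorithm: bubble sort (with early termination)
Input: [11, 80, 31, 23, 52, 47, 72]
Sorted: [11, 23, 31, 47, 52, 72, 80]

15


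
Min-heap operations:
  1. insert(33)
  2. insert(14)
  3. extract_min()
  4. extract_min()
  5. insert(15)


insert(33) -> [33]
insert(14) -> [14, 33]
extract_min()->14, [33]
extract_min()->33, []
insert(15) -> [15]

Final heap: [15]


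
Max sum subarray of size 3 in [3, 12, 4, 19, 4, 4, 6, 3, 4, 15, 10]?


[0:3]: 19
[1:4]: 35
[2:5]: 27
[3:6]: 27
[4:7]: 14
[5:8]: 13
[6:9]: 13
[7:10]: 22
[8:11]: 29

Max: 35 at [1:4]


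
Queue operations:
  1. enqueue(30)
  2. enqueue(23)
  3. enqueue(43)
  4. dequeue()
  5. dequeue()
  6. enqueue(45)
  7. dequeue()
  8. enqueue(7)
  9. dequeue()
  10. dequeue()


enqueue(30) -> [30]
enqueue(23) -> [30, 23]
enqueue(43) -> [30, 23, 43]
dequeue()->30, [23, 43]
dequeue()->23, [43]
enqueue(45) -> [43, 45]
dequeue()->43, [45]
enqueue(7) -> [45, 7]
dequeue()->45, [7]
dequeue()->7, []

Final queue: []


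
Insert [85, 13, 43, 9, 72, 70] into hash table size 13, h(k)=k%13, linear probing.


Insert 85: h=7 -> slot 7
Insert 13: h=0 -> slot 0
Insert 43: h=4 -> slot 4
Insert 9: h=9 -> slot 9
Insert 72: h=7, 1 probes -> slot 8
Insert 70: h=5 -> slot 5

Table: [13, None, None, None, 43, 70, None, 85, 72, 9, None, None, None]


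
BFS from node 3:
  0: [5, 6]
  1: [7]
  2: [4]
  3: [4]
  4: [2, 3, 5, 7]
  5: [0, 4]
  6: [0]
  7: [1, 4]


Visit 3, enqueue [4]
Visit 4, enqueue [2, 5, 7]
Visit 2, enqueue []
Visit 5, enqueue [0]
Visit 7, enqueue [1]
Visit 0, enqueue [6]
Visit 1, enqueue []
Visit 6, enqueue []

BFS order: [3, 4, 2, 5, 7, 0, 1, 6]


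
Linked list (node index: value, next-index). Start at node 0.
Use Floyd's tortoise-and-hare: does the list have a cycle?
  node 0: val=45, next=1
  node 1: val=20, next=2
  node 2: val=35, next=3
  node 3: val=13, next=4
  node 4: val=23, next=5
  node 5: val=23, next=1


Floyd's tortoise (slow, +1) and hare (fast, +2):
  init: slow=0, fast=0
  step 1: slow=1, fast=2
  step 2: slow=2, fast=4
  step 3: slow=3, fast=1
  step 4: slow=4, fast=3
  step 5: slow=5, fast=5
  slow == fast at node 5: cycle detected

Cycle: yes


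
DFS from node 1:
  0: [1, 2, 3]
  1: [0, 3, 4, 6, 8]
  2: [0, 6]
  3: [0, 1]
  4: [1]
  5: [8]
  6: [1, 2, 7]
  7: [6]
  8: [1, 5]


Visit 1, push [8, 6, 4, 3, 0]
Visit 0, push [3, 2]
Visit 2, push [6]
Visit 6, push [7]
Visit 7, push []
Visit 3, push []
Visit 4, push []
Visit 8, push [5]
Visit 5, push []

DFS order: [1, 0, 2, 6, 7, 3, 4, 8, 5]


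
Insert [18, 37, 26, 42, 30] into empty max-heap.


Insert 18: [18]
Insert 37: [37, 18]
Insert 26: [37, 18, 26]
Insert 42: [42, 37, 26, 18]
Insert 30: [42, 37, 26, 18, 30]

Final heap: [42, 37, 26, 18, 30]


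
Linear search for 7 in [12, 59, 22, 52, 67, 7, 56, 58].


i=0: 12!=7
i=1: 59!=7
i=2: 22!=7
i=3: 52!=7
i=4: 67!=7
i=5: 7==7 found!

Found at 5, 6 comps


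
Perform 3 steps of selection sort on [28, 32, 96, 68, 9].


Initial: [28, 32, 96, 68, 9]
Step 1: min=9 at 4
  Swap: [9, 32, 96, 68, 28]
Step 2: min=28 at 4
  Swap: [9, 28, 96, 68, 32]
Step 3: min=32 at 4
  Swap: [9, 28, 32, 68, 96]

After 3 steps: [9, 28, 32, 68, 96]


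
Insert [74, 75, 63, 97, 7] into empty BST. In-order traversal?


Insert 74: root
Insert 75: R from 74
Insert 63: L from 74
Insert 97: R from 74 -> R from 75
Insert 7: L from 74 -> L from 63

In-order: [7, 63, 74, 75, 97]


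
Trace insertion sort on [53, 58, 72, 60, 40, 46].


Initial: [53, 58, 72, 60, 40, 46]
Insert 58: [53, 58, 72, 60, 40, 46]
Insert 72: [53, 58, 72, 60, 40, 46]
Insert 60: [53, 58, 60, 72, 40, 46]
Insert 40: [40, 53, 58, 60, 72, 46]
Insert 46: [40, 46, 53, 58, 60, 72]

Sorted: [40, 46, 53, 58, 60, 72]


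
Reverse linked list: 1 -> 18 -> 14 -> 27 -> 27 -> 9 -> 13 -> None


Step 1: curr=1, set curr.next=prev(None) | reversed so far: 1
Step 2: curr=18, set curr.next=prev(1) | reversed so far: 18 -> 1
Step 3: curr=14, set curr.next=prev(18) | reversed so far: 14 -> 18 -> 1
Step 4: curr=27, set curr.next=prev(14) | reversed so far: 27 -> 14 -> 18 -> 1
Step 5: curr=27, set curr.next=prev(27) | reversed so far: 27 -> 27 -> 14 -> 18 -> 1
Step 6: curr=9, set curr.next=prev(27) | reversed so far: 9 -> 27 -> 27 -> 14 -> 18 -> 1
Step 7: curr=13, set curr.next=prev(9) | reversed so far: 13 -> 9 -> 27 -> 27 -> 14 -> 18 -> 1

13 -> 9 -> 27 -> 27 -> 14 -> 18 -> 1 -> None


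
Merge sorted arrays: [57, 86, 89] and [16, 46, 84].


Take 16 from B
Take 46 from B
Take 57 from A
Take 84 from B

Merged: [16, 46, 57, 84, 86, 89]


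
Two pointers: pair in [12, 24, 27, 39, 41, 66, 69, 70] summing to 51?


lo=0(12)+hi=7(70)=82
lo=0(12)+hi=6(69)=81
lo=0(12)+hi=5(66)=78
lo=0(12)+hi=4(41)=53
lo=0(12)+hi=3(39)=51

Yes: 12+39=51


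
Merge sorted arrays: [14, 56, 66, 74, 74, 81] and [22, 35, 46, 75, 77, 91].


Take 14 from A
Take 22 from B
Take 35 from B
Take 46 from B
Take 56 from A
Take 66 from A
Take 74 from A
Take 74 from A
Take 75 from B
Take 77 from B
Take 81 from A

Merged: [14, 22, 35, 46, 56, 66, 74, 74, 75, 77, 81, 91]


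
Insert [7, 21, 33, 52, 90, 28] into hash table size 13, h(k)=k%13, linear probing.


Insert 7: h=7 -> slot 7
Insert 21: h=8 -> slot 8
Insert 33: h=7, 2 probes -> slot 9
Insert 52: h=0 -> slot 0
Insert 90: h=12 -> slot 12
Insert 28: h=2 -> slot 2

Table: [52, None, 28, None, None, None, None, 7, 21, 33, None, None, 90]


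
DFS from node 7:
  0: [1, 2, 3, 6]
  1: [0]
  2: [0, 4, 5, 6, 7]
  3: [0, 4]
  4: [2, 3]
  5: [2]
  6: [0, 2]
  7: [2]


Visit 7, push [2]
Visit 2, push [6, 5, 4, 0]
Visit 0, push [6, 3, 1]
Visit 1, push []
Visit 3, push [4]
Visit 4, push []
Visit 6, push []
Visit 5, push []

DFS order: [7, 2, 0, 1, 3, 4, 6, 5]


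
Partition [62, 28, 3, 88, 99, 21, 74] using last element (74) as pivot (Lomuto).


Pivot: 74
  62 <= 74: advance i (no swap)
  28 <= 74: advance i (no swap)
  3 <= 74: advance i (no swap)
  21 <= 74: swap -> [62, 28, 3, 21, 99, 88, 74]
Place pivot at 4: [62, 28, 3, 21, 74, 88, 99]

Partitioned: [62, 28, 3, 21, 74, 88, 99]


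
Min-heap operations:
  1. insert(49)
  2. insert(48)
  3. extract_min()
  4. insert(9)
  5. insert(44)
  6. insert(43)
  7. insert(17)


insert(49) -> [49]
insert(48) -> [48, 49]
extract_min()->48, [49]
insert(9) -> [9, 49]
insert(44) -> [9, 49, 44]
insert(43) -> [9, 43, 44, 49]
insert(17) -> [9, 17, 44, 49, 43]

Final heap: [9, 17, 44, 49, 43]


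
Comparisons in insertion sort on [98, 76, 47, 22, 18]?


Algorithm: insertion sort
Input: [98, 76, 47, 22, 18]
Sorted: [18, 22, 47, 76, 98]

10


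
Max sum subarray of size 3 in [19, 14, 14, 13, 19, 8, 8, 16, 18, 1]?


[0:3]: 47
[1:4]: 41
[2:5]: 46
[3:6]: 40
[4:7]: 35
[5:8]: 32
[6:9]: 42
[7:10]: 35

Max: 47 at [0:3]


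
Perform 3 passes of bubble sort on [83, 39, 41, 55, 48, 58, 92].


Initial: [83, 39, 41, 55, 48, 58, 92]
Pass 1: [39, 41, 55, 48, 58, 83, 92] (5 swaps)
Pass 2: [39, 41, 48, 55, 58, 83, 92] (1 swaps)
Pass 3: [39, 41, 48, 55, 58, 83, 92] (0 swaps)

After 3 passes: [39, 41, 48, 55, 58, 83, 92]


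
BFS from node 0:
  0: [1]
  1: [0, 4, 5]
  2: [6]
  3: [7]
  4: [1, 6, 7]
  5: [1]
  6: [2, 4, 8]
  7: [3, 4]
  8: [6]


Visit 0, enqueue [1]
Visit 1, enqueue [4, 5]
Visit 4, enqueue [6, 7]
Visit 5, enqueue []
Visit 6, enqueue [2, 8]
Visit 7, enqueue [3]
Visit 2, enqueue []
Visit 8, enqueue []
Visit 3, enqueue []

BFS order: [0, 1, 4, 5, 6, 7, 2, 8, 3]


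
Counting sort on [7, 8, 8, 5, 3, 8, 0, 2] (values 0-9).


Input: [7, 8, 8, 5, 3, 8, 0, 2]
Counts: [1, 0, 1, 1, 0, 1, 0, 1, 3, 0]

Sorted: [0, 2, 3, 5, 7, 8, 8, 8]


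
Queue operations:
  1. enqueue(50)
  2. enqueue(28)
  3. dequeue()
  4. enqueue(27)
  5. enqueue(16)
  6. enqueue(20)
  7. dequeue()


enqueue(50) -> [50]
enqueue(28) -> [50, 28]
dequeue()->50, [28]
enqueue(27) -> [28, 27]
enqueue(16) -> [28, 27, 16]
enqueue(20) -> [28, 27, 16, 20]
dequeue()->28, [27, 16, 20]

Final queue: [27, 16, 20]


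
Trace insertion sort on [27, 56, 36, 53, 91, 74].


Initial: [27, 56, 36, 53, 91, 74]
Insert 56: [27, 56, 36, 53, 91, 74]
Insert 36: [27, 36, 56, 53, 91, 74]
Insert 53: [27, 36, 53, 56, 91, 74]
Insert 91: [27, 36, 53, 56, 91, 74]
Insert 74: [27, 36, 53, 56, 74, 91]

Sorted: [27, 36, 53, 56, 74, 91]


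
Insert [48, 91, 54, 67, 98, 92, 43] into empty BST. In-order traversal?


Insert 48: root
Insert 91: R from 48
Insert 54: R from 48 -> L from 91
Insert 67: R from 48 -> L from 91 -> R from 54
Insert 98: R from 48 -> R from 91
Insert 92: R from 48 -> R from 91 -> L from 98
Insert 43: L from 48

In-order: [43, 48, 54, 67, 91, 92, 98]


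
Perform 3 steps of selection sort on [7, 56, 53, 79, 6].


Initial: [7, 56, 53, 79, 6]
Step 1: min=6 at 4
  Swap: [6, 56, 53, 79, 7]
Step 2: min=7 at 4
  Swap: [6, 7, 53, 79, 56]
Step 3: min=53 at 2
  Swap: [6, 7, 53, 79, 56]

After 3 steps: [6, 7, 53, 79, 56]


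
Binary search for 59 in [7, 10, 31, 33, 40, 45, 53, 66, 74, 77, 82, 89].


Step 1: lo=0, hi=11, mid=5, val=45
Step 2: lo=6, hi=11, mid=8, val=74
Step 3: lo=6, hi=7, mid=6, val=53
Step 4: lo=7, hi=7, mid=7, val=66

Not found


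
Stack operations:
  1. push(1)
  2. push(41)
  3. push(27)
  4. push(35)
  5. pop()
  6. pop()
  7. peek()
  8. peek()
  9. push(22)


push(1) -> [1]
push(41) -> [1, 41]
push(27) -> [1, 41, 27]
push(35) -> [1, 41, 27, 35]
pop()->35, [1, 41, 27]
pop()->27, [1, 41]
peek()->41
peek()->41
push(22) -> [1, 41, 22]

Final stack: [1, 41, 22]


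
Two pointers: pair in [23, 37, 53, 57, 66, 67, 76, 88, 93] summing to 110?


lo=0(23)+hi=8(93)=116
lo=0(23)+hi=7(88)=111
lo=0(23)+hi=6(76)=99
lo=1(37)+hi=6(76)=113
lo=1(37)+hi=5(67)=104
lo=2(53)+hi=5(67)=120
lo=2(53)+hi=4(66)=119
lo=2(53)+hi=3(57)=110

Yes: 53+57=110


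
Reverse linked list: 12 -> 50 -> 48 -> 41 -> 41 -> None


Step 1: curr=12, set curr.next=prev(None) | reversed so far: 12
Step 2: curr=50, set curr.next=prev(12) | reversed so far: 50 -> 12
Step 3: curr=48, set curr.next=prev(50) | reversed so far: 48 -> 50 -> 12
Step 4: curr=41, set curr.next=prev(48) | reversed so far: 41 -> 48 -> 50 -> 12
Step 5: curr=41, set curr.next=prev(41) | reversed so far: 41 -> 41 -> 48 -> 50 -> 12

41 -> 41 -> 48 -> 50 -> 12 -> None


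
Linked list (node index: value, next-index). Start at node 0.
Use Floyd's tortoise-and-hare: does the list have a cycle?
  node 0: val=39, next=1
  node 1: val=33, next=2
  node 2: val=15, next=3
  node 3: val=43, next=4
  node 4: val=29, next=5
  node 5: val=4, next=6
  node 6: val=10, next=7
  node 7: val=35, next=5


Floyd's tortoise (slow, +1) and hare (fast, +2):
  init: slow=0, fast=0
  step 1: slow=1, fast=2
  step 2: slow=2, fast=4
  step 3: slow=3, fast=6
  step 4: slow=4, fast=5
  step 5: slow=5, fast=7
  step 6: slow=6, fast=6
  slow == fast at node 6: cycle detected

Cycle: yes


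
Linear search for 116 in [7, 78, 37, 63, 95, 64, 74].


i=0: 7!=116
i=1: 78!=116
i=2: 37!=116
i=3: 63!=116
i=4: 95!=116
i=5: 64!=116
i=6: 74!=116

Not found, 7 comps


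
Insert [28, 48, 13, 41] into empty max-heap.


Insert 28: [28]
Insert 48: [48, 28]
Insert 13: [48, 28, 13]
Insert 41: [48, 41, 13, 28]

Final heap: [48, 41, 13, 28]


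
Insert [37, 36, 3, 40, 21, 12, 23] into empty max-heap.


Insert 37: [37]
Insert 36: [37, 36]
Insert 3: [37, 36, 3]
Insert 40: [40, 37, 3, 36]
Insert 21: [40, 37, 3, 36, 21]
Insert 12: [40, 37, 12, 36, 21, 3]
Insert 23: [40, 37, 23, 36, 21, 3, 12]

Final heap: [40, 37, 23, 36, 21, 3, 12]


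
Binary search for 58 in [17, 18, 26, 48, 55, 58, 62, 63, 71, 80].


Step 1: lo=0, hi=9, mid=4, val=55
Step 2: lo=5, hi=9, mid=7, val=63
Step 3: lo=5, hi=6, mid=5, val=58

Found at index 5


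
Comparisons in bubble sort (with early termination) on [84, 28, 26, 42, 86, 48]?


Algorithm: bubble sort (with early termination)
Input: [84, 28, 26, 42, 86, 48]
Sorted: [26, 28, 42, 48, 84, 86]

12


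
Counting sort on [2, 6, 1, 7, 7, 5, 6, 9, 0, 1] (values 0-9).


Input: [2, 6, 1, 7, 7, 5, 6, 9, 0, 1]
Counts: [1, 2, 1, 0, 0, 1, 2, 2, 0, 1]

Sorted: [0, 1, 1, 2, 5, 6, 6, 7, 7, 9]


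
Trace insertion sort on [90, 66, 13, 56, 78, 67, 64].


Initial: [90, 66, 13, 56, 78, 67, 64]
Insert 66: [66, 90, 13, 56, 78, 67, 64]
Insert 13: [13, 66, 90, 56, 78, 67, 64]
Insert 56: [13, 56, 66, 90, 78, 67, 64]
Insert 78: [13, 56, 66, 78, 90, 67, 64]
Insert 67: [13, 56, 66, 67, 78, 90, 64]
Insert 64: [13, 56, 64, 66, 67, 78, 90]

Sorted: [13, 56, 64, 66, 67, 78, 90]


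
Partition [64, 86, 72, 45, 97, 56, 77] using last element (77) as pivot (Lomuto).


Pivot: 77
  64 <= 77: advance i (no swap)
  72 <= 77: swap -> [64, 72, 86, 45, 97, 56, 77]
  45 <= 77: swap -> [64, 72, 45, 86, 97, 56, 77]
  56 <= 77: swap -> [64, 72, 45, 56, 97, 86, 77]
Place pivot at 4: [64, 72, 45, 56, 77, 86, 97]

Partitioned: [64, 72, 45, 56, 77, 86, 97]


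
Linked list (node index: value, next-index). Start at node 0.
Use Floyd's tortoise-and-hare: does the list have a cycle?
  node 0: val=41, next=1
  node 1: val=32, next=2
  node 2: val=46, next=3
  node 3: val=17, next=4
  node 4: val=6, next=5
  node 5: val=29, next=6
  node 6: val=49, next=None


Floyd's tortoise (slow, +1) and hare (fast, +2):
  init: slow=0, fast=0
  step 1: slow=1, fast=2
  step 2: slow=2, fast=4
  step 3: slow=3, fast=6
  step 4: fast -> None, no cycle

Cycle: no


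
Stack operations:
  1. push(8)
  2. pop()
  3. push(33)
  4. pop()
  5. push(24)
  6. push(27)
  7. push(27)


push(8) -> [8]
pop()->8, []
push(33) -> [33]
pop()->33, []
push(24) -> [24]
push(27) -> [24, 27]
push(27) -> [24, 27, 27]

Final stack: [24, 27, 27]


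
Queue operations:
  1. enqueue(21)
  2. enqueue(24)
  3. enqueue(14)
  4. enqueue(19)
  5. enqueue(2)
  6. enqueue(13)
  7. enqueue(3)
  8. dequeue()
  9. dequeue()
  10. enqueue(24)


enqueue(21) -> [21]
enqueue(24) -> [21, 24]
enqueue(14) -> [21, 24, 14]
enqueue(19) -> [21, 24, 14, 19]
enqueue(2) -> [21, 24, 14, 19, 2]
enqueue(13) -> [21, 24, 14, 19, 2, 13]
enqueue(3) -> [21, 24, 14, 19, 2, 13, 3]
dequeue()->21, [24, 14, 19, 2, 13, 3]
dequeue()->24, [14, 19, 2, 13, 3]
enqueue(24) -> [14, 19, 2, 13, 3, 24]

Final queue: [14, 19, 2, 13, 3, 24]


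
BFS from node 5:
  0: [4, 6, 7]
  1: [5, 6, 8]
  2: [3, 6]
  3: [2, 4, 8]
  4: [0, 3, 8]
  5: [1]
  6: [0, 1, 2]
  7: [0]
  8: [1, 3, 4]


Visit 5, enqueue [1]
Visit 1, enqueue [6, 8]
Visit 6, enqueue [0, 2]
Visit 8, enqueue [3, 4]
Visit 0, enqueue [7]
Visit 2, enqueue []
Visit 3, enqueue []
Visit 4, enqueue []
Visit 7, enqueue []

BFS order: [5, 1, 6, 8, 0, 2, 3, 4, 7]


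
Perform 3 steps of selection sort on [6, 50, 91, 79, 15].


Initial: [6, 50, 91, 79, 15]
Step 1: min=6 at 0
  Swap: [6, 50, 91, 79, 15]
Step 2: min=15 at 4
  Swap: [6, 15, 91, 79, 50]
Step 3: min=50 at 4
  Swap: [6, 15, 50, 79, 91]

After 3 steps: [6, 15, 50, 79, 91]


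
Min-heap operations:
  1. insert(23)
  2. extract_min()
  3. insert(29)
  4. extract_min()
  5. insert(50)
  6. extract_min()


insert(23) -> [23]
extract_min()->23, []
insert(29) -> [29]
extract_min()->29, []
insert(50) -> [50]
extract_min()->50, []

Final heap: []


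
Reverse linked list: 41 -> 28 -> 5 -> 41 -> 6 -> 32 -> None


Step 1: curr=41, set curr.next=prev(None) | reversed so far: 41
Step 2: curr=28, set curr.next=prev(41) | reversed so far: 28 -> 41
Step 3: curr=5, set curr.next=prev(28) | reversed so far: 5 -> 28 -> 41
Step 4: curr=41, set curr.next=prev(5) | reversed so far: 41 -> 5 -> 28 -> 41
Step 5: curr=6, set curr.next=prev(41) | reversed so far: 6 -> 41 -> 5 -> 28 -> 41
Step 6: curr=32, set curr.next=prev(6) | reversed so far: 32 -> 6 -> 41 -> 5 -> 28 -> 41

32 -> 6 -> 41 -> 5 -> 28 -> 41 -> None


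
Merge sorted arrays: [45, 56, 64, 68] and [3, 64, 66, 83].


Take 3 from B
Take 45 from A
Take 56 from A
Take 64 from A
Take 64 from B
Take 66 from B
Take 68 from A

Merged: [3, 45, 56, 64, 64, 66, 68, 83]


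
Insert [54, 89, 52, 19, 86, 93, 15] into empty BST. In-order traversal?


Insert 54: root
Insert 89: R from 54
Insert 52: L from 54
Insert 19: L from 54 -> L from 52
Insert 86: R from 54 -> L from 89
Insert 93: R from 54 -> R from 89
Insert 15: L from 54 -> L from 52 -> L from 19

In-order: [15, 19, 52, 54, 86, 89, 93]


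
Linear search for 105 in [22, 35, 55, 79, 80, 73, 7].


i=0: 22!=105
i=1: 35!=105
i=2: 55!=105
i=3: 79!=105
i=4: 80!=105
i=5: 73!=105
i=6: 7!=105

Not found, 7 comps


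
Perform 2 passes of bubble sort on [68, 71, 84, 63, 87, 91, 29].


Initial: [68, 71, 84, 63, 87, 91, 29]
Pass 1: [68, 71, 63, 84, 87, 29, 91] (2 swaps)
Pass 2: [68, 63, 71, 84, 29, 87, 91] (2 swaps)

After 2 passes: [68, 63, 71, 84, 29, 87, 91]


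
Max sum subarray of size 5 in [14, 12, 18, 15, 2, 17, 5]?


[0:5]: 61
[1:6]: 64
[2:7]: 57

Max: 64 at [1:6]


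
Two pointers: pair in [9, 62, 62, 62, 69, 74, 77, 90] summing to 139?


lo=0(9)+hi=7(90)=99
lo=1(62)+hi=7(90)=152
lo=1(62)+hi=6(77)=139

Yes: 62+77=139


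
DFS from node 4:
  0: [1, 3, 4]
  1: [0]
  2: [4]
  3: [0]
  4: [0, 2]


Visit 4, push [2, 0]
Visit 0, push [3, 1]
Visit 1, push []
Visit 3, push []
Visit 2, push []

DFS order: [4, 0, 1, 3, 2]


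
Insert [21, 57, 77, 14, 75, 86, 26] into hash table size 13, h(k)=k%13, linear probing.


Insert 21: h=8 -> slot 8
Insert 57: h=5 -> slot 5
Insert 77: h=12 -> slot 12
Insert 14: h=1 -> slot 1
Insert 75: h=10 -> slot 10
Insert 86: h=8, 1 probes -> slot 9
Insert 26: h=0 -> slot 0

Table: [26, 14, None, None, None, 57, None, None, 21, 86, 75, None, 77]


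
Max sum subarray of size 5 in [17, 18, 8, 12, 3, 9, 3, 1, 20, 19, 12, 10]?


[0:5]: 58
[1:6]: 50
[2:7]: 35
[3:8]: 28
[4:9]: 36
[5:10]: 52
[6:11]: 55
[7:12]: 62

Max: 62 at [7:12]


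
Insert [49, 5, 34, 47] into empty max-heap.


Insert 49: [49]
Insert 5: [49, 5]
Insert 34: [49, 5, 34]
Insert 47: [49, 47, 34, 5]

Final heap: [49, 47, 34, 5]


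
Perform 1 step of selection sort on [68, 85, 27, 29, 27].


Initial: [68, 85, 27, 29, 27]
Step 1: min=27 at 2
  Swap: [27, 85, 68, 29, 27]

After 1 step: [27, 85, 68, 29, 27]


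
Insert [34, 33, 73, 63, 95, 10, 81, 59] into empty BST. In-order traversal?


Insert 34: root
Insert 33: L from 34
Insert 73: R from 34
Insert 63: R from 34 -> L from 73
Insert 95: R from 34 -> R from 73
Insert 10: L from 34 -> L from 33
Insert 81: R from 34 -> R from 73 -> L from 95
Insert 59: R from 34 -> L from 73 -> L from 63

In-order: [10, 33, 34, 59, 63, 73, 81, 95]


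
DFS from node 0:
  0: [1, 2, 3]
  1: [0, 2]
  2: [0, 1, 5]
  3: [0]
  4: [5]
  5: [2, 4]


Visit 0, push [3, 2, 1]
Visit 1, push [2]
Visit 2, push [5]
Visit 5, push [4]
Visit 4, push []
Visit 3, push []

DFS order: [0, 1, 2, 5, 4, 3]


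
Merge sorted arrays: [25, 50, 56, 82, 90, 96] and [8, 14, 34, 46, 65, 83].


Take 8 from B
Take 14 from B
Take 25 from A
Take 34 from B
Take 46 from B
Take 50 from A
Take 56 from A
Take 65 from B
Take 82 from A
Take 83 from B

Merged: [8, 14, 25, 34, 46, 50, 56, 65, 82, 83, 90, 96]


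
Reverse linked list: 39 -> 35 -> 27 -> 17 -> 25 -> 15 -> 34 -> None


Step 1: curr=39, set curr.next=prev(None) | reversed so far: 39
Step 2: curr=35, set curr.next=prev(39) | reversed so far: 35 -> 39
Step 3: curr=27, set curr.next=prev(35) | reversed so far: 27 -> 35 -> 39
Step 4: curr=17, set curr.next=prev(27) | reversed so far: 17 -> 27 -> 35 -> 39
Step 5: curr=25, set curr.next=prev(17) | reversed so far: 25 -> 17 -> 27 -> 35 -> 39
Step 6: curr=15, set curr.next=prev(25) | reversed so far: 15 -> 25 -> 17 -> 27 -> 35 -> 39
Step 7: curr=34, set curr.next=prev(15) | reversed so far: 34 -> 15 -> 25 -> 17 -> 27 -> 35 -> 39

34 -> 15 -> 25 -> 17 -> 27 -> 35 -> 39 -> None


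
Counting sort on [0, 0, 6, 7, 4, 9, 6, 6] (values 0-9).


Input: [0, 0, 6, 7, 4, 9, 6, 6]
Counts: [2, 0, 0, 0, 1, 0, 3, 1, 0, 1]

Sorted: [0, 0, 4, 6, 6, 6, 7, 9]


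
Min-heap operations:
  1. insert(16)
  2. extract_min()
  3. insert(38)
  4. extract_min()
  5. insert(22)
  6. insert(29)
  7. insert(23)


insert(16) -> [16]
extract_min()->16, []
insert(38) -> [38]
extract_min()->38, []
insert(22) -> [22]
insert(29) -> [22, 29]
insert(23) -> [22, 29, 23]

Final heap: [22, 29, 23]


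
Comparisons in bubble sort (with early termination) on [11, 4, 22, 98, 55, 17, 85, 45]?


Algorithm: bubble sort (with early termination)
Input: [11, 4, 22, 98, 55, 17, 85, 45]
Sorted: [4, 11, 17, 22, 45, 55, 85, 98]

22


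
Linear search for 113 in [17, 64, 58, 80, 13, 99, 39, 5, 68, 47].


i=0: 17!=113
i=1: 64!=113
i=2: 58!=113
i=3: 80!=113
i=4: 13!=113
i=5: 99!=113
i=6: 39!=113
i=7: 5!=113
i=8: 68!=113
i=9: 47!=113

Not found, 10 comps


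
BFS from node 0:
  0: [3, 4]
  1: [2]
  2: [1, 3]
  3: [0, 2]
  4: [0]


Visit 0, enqueue [3, 4]
Visit 3, enqueue [2]
Visit 4, enqueue []
Visit 2, enqueue [1]
Visit 1, enqueue []

BFS order: [0, 3, 4, 2, 1]


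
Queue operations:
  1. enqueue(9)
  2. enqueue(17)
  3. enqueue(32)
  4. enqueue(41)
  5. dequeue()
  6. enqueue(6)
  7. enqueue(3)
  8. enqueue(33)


enqueue(9) -> [9]
enqueue(17) -> [9, 17]
enqueue(32) -> [9, 17, 32]
enqueue(41) -> [9, 17, 32, 41]
dequeue()->9, [17, 32, 41]
enqueue(6) -> [17, 32, 41, 6]
enqueue(3) -> [17, 32, 41, 6, 3]
enqueue(33) -> [17, 32, 41, 6, 3, 33]

Final queue: [17, 32, 41, 6, 3, 33]


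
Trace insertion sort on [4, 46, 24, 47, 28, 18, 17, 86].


Initial: [4, 46, 24, 47, 28, 18, 17, 86]
Insert 46: [4, 46, 24, 47, 28, 18, 17, 86]
Insert 24: [4, 24, 46, 47, 28, 18, 17, 86]
Insert 47: [4, 24, 46, 47, 28, 18, 17, 86]
Insert 28: [4, 24, 28, 46, 47, 18, 17, 86]
Insert 18: [4, 18, 24, 28, 46, 47, 17, 86]
Insert 17: [4, 17, 18, 24, 28, 46, 47, 86]
Insert 86: [4, 17, 18, 24, 28, 46, 47, 86]

Sorted: [4, 17, 18, 24, 28, 46, 47, 86]


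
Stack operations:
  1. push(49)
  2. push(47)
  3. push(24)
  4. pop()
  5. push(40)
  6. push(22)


push(49) -> [49]
push(47) -> [49, 47]
push(24) -> [49, 47, 24]
pop()->24, [49, 47]
push(40) -> [49, 47, 40]
push(22) -> [49, 47, 40, 22]

Final stack: [49, 47, 40, 22]


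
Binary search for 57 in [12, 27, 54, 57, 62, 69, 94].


Step 1: lo=0, hi=6, mid=3, val=57

Found at index 3


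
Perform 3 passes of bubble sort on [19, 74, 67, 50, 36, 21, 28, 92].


Initial: [19, 74, 67, 50, 36, 21, 28, 92]
Pass 1: [19, 67, 50, 36, 21, 28, 74, 92] (5 swaps)
Pass 2: [19, 50, 36, 21, 28, 67, 74, 92] (4 swaps)
Pass 3: [19, 36, 21, 28, 50, 67, 74, 92] (3 swaps)

After 3 passes: [19, 36, 21, 28, 50, 67, 74, 92]


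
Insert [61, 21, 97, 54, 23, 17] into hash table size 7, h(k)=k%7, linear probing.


Insert 61: h=5 -> slot 5
Insert 21: h=0 -> slot 0
Insert 97: h=6 -> slot 6
Insert 54: h=5, 3 probes -> slot 1
Insert 23: h=2 -> slot 2
Insert 17: h=3 -> slot 3

Table: [21, 54, 23, 17, None, 61, 97]


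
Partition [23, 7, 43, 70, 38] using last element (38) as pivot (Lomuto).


Pivot: 38
  23 <= 38: advance i (no swap)
  7 <= 38: advance i (no swap)
Place pivot at 2: [23, 7, 38, 70, 43]

Partitioned: [23, 7, 38, 70, 43]


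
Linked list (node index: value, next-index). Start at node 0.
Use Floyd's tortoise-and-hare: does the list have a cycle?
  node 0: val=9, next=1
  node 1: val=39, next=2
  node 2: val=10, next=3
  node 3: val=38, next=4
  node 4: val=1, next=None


Floyd's tortoise (slow, +1) and hare (fast, +2):
  init: slow=0, fast=0
  step 1: slow=1, fast=2
  step 2: slow=2, fast=4
  step 3: fast -> None, no cycle

Cycle: no


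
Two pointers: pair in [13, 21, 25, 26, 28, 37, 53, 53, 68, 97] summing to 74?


lo=0(13)+hi=9(97)=110
lo=0(13)+hi=8(68)=81
lo=0(13)+hi=7(53)=66
lo=1(21)+hi=7(53)=74

Yes: 21+53=74


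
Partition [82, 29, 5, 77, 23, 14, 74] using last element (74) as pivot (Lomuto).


Pivot: 74
  29 <= 74: swap -> [29, 82, 5, 77, 23, 14, 74]
  5 <= 74: swap -> [29, 5, 82, 77, 23, 14, 74]
  23 <= 74: swap -> [29, 5, 23, 77, 82, 14, 74]
  14 <= 74: swap -> [29, 5, 23, 14, 82, 77, 74]
Place pivot at 4: [29, 5, 23, 14, 74, 77, 82]

Partitioned: [29, 5, 23, 14, 74, 77, 82]


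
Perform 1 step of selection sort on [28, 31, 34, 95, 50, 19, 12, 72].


Initial: [28, 31, 34, 95, 50, 19, 12, 72]
Step 1: min=12 at 6
  Swap: [12, 31, 34, 95, 50, 19, 28, 72]

After 1 step: [12, 31, 34, 95, 50, 19, 28, 72]


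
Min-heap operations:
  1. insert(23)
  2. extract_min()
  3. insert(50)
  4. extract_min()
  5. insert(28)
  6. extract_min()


insert(23) -> [23]
extract_min()->23, []
insert(50) -> [50]
extract_min()->50, []
insert(28) -> [28]
extract_min()->28, []

Final heap: []


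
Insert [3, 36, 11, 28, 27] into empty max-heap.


Insert 3: [3]
Insert 36: [36, 3]
Insert 11: [36, 3, 11]
Insert 28: [36, 28, 11, 3]
Insert 27: [36, 28, 11, 3, 27]

Final heap: [36, 28, 11, 3, 27]


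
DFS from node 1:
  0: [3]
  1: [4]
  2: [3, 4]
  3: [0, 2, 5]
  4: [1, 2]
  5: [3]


Visit 1, push [4]
Visit 4, push [2]
Visit 2, push [3]
Visit 3, push [5, 0]
Visit 0, push []
Visit 5, push []

DFS order: [1, 4, 2, 3, 0, 5]


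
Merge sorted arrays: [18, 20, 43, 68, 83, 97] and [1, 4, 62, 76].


Take 1 from B
Take 4 from B
Take 18 from A
Take 20 from A
Take 43 from A
Take 62 from B
Take 68 from A
Take 76 from B

Merged: [1, 4, 18, 20, 43, 62, 68, 76, 83, 97]


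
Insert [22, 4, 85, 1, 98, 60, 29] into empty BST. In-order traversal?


Insert 22: root
Insert 4: L from 22
Insert 85: R from 22
Insert 1: L from 22 -> L from 4
Insert 98: R from 22 -> R from 85
Insert 60: R from 22 -> L from 85
Insert 29: R from 22 -> L from 85 -> L from 60

In-order: [1, 4, 22, 29, 60, 85, 98]


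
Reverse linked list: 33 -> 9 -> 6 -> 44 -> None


Step 1: curr=33, set curr.next=prev(None) | reversed so far: 33
Step 2: curr=9, set curr.next=prev(33) | reversed so far: 9 -> 33
Step 3: curr=6, set curr.next=prev(9) | reversed so far: 6 -> 9 -> 33
Step 4: curr=44, set curr.next=prev(6) | reversed so far: 44 -> 6 -> 9 -> 33

44 -> 6 -> 9 -> 33 -> None


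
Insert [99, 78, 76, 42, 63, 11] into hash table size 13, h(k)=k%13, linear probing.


Insert 99: h=8 -> slot 8
Insert 78: h=0 -> slot 0
Insert 76: h=11 -> slot 11
Insert 42: h=3 -> slot 3
Insert 63: h=11, 1 probes -> slot 12
Insert 11: h=11, 3 probes -> slot 1

Table: [78, 11, None, 42, None, None, None, None, 99, None, None, 76, 63]


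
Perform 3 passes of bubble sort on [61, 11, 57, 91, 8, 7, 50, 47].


Initial: [61, 11, 57, 91, 8, 7, 50, 47]
Pass 1: [11, 57, 61, 8, 7, 50, 47, 91] (6 swaps)
Pass 2: [11, 57, 8, 7, 50, 47, 61, 91] (4 swaps)
Pass 3: [11, 8, 7, 50, 47, 57, 61, 91] (4 swaps)

After 3 passes: [11, 8, 7, 50, 47, 57, 61, 91]


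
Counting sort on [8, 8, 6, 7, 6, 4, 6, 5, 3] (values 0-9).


Input: [8, 8, 6, 7, 6, 4, 6, 5, 3]
Counts: [0, 0, 0, 1, 1, 1, 3, 1, 2, 0]

Sorted: [3, 4, 5, 6, 6, 6, 7, 8, 8]


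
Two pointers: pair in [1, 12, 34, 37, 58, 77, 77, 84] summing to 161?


lo=0(1)+hi=7(84)=85
lo=1(12)+hi=7(84)=96
lo=2(34)+hi=7(84)=118
lo=3(37)+hi=7(84)=121
lo=4(58)+hi=7(84)=142
lo=5(77)+hi=7(84)=161

Yes: 77+84=161


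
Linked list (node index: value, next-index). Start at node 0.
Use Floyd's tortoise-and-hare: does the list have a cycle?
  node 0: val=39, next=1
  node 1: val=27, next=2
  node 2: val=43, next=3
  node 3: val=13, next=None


Floyd's tortoise (slow, +1) and hare (fast, +2):
  init: slow=0, fast=0
  step 1: slow=1, fast=2
  step 2: fast 2->3->None, no cycle

Cycle: no


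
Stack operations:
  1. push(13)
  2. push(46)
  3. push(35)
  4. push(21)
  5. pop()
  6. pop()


push(13) -> [13]
push(46) -> [13, 46]
push(35) -> [13, 46, 35]
push(21) -> [13, 46, 35, 21]
pop()->21, [13, 46, 35]
pop()->35, [13, 46]

Final stack: [13, 46]


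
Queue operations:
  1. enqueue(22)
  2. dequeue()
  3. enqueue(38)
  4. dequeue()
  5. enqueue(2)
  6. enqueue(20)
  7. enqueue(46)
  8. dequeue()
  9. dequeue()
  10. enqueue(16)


enqueue(22) -> [22]
dequeue()->22, []
enqueue(38) -> [38]
dequeue()->38, []
enqueue(2) -> [2]
enqueue(20) -> [2, 20]
enqueue(46) -> [2, 20, 46]
dequeue()->2, [20, 46]
dequeue()->20, [46]
enqueue(16) -> [46, 16]

Final queue: [46, 16]


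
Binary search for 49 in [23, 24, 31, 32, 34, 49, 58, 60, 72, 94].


Step 1: lo=0, hi=9, mid=4, val=34
Step 2: lo=5, hi=9, mid=7, val=60
Step 3: lo=5, hi=6, mid=5, val=49

Found at index 5


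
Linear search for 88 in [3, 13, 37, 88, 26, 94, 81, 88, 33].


i=0: 3!=88
i=1: 13!=88
i=2: 37!=88
i=3: 88==88 found!

Found at 3, 4 comps


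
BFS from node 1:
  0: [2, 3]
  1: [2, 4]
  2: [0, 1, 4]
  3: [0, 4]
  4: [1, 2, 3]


Visit 1, enqueue [2, 4]
Visit 2, enqueue [0]
Visit 4, enqueue [3]
Visit 0, enqueue []
Visit 3, enqueue []

BFS order: [1, 2, 4, 0, 3]


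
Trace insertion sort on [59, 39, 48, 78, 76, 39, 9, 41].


Initial: [59, 39, 48, 78, 76, 39, 9, 41]
Insert 39: [39, 59, 48, 78, 76, 39, 9, 41]
Insert 48: [39, 48, 59, 78, 76, 39, 9, 41]
Insert 78: [39, 48, 59, 78, 76, 39, 9, 41]
Insert 76: [39, 48, 59, 76, 78, 39, 9, 41]
Insert 39: [39, 39, 48, 59, 76, 78, 9, 41]
Insert 9: [9, 39, 39, 48, 59, 76, 78, 41]
Insert 41: [9, 39, 39, 41, 48, 59, 76, 78]

Sorted: [9, 39, 39, 41, 48, 59, 76, 78]


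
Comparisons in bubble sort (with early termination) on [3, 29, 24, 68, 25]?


Algorithm: bubble sort (with early termination)
Input: [3, 29, 24, 68, 25]
Sorted: [3, 24, 25, 29, 68]

9


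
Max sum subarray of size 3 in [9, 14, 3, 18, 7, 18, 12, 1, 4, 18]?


[0:3]: 26
[1:4]: 35
[2:5]: 28
[3:6]: 43
[4:7]: 37
[5:8]: 31
[6:9]: 17
[7:10]: 23

Max: 43 at [3:6]


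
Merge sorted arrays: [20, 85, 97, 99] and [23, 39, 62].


Take 20 from A
Take 23 from B
Take 39 from B
Take 62 from B

Merged: [20, 23, 39, 62, 85, 97, 99]


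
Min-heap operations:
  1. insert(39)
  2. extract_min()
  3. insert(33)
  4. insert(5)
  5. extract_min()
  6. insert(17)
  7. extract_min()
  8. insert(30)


insert(39) -> [39]
extract_min()->39, []
insert(33) -> [33]
insert(5) -> [5, 33]
extract_min()->5, [33]
insert(17) -> [17, 33]
extract_min()->17, [33]
insert(30) -> [30, 33]

Final heap: [30, 33]


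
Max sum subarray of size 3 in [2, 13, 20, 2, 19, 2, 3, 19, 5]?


[0:3]: 35
[1:4]: 35
[2:5]: 41
[3:6]: 23
[4:7]: 24
[5:8]: 24
[6:9]: 27

Max: 41 at [2:5]


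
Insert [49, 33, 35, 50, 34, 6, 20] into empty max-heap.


Insert 49: [49]
Insert 33: [49, 33]
Insert 35: [49, 33, 35]
Insert 50: [50, 49, 35, 33]
Insert 34: [50, 49, 35, 33, 34]
Insert 6: [50, 49, 35, 33, 34, 6]
Insert 20: [50, 49, 35, 33, 34, 6, 20]

Final heap: [50, 49, 35, 33, 34, 6, 20]


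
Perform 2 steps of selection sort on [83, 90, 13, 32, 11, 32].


Initial: [83, 90, 13, 32, 11, 32]
Step 1: min=11 at 4
  Swap: [11, 90, 13, 32, 83, 32]
Step 2: min=13 at 2
  Swap: [11, 13, 90, 32, 83, 32]

After 2 steps: [11, 13, 90, 32, 83, 32]


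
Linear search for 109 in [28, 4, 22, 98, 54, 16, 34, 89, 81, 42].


i=0: 28!=109
i=1: 4!=109
i=2: 22!=109
i=3: 98!=109
i=4: 54!=109
i=5: 16!=109
i=6: 34!=109
i=7: 89!=109
i=8: 81!=109
i=9: 42!=109

Not found, 10 comps


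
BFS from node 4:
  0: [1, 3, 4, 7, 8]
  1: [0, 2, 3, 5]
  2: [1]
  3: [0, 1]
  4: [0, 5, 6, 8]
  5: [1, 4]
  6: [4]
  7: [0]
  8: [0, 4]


Visit 4, enqueue [0, 5, 6, 8]
Visit 0, enqueue [1, 3, 7]
Visit 5, enqueue []
Visit 6, enqueue []
Visit 8, enqueue []
Visit 1, enqueue [2]
Visit 3, enqueue []
Visit 7, enqueue []
Visit 2, enqueue []

BFS order: [4, 0, 5, 6, 8, 1, 3, 7, 2]


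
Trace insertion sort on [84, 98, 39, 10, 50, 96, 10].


Initial: [84, 98, 39, 10, 50, 96, 10]
Insert 98: [84, 98, 39, 10, 50, 96, 10]
Insert 39: [39, 84, 98, 10, 50, 96, 10]
Insert 10: [10, 39, 84, 98, 50, 96, 10]
Insert 50: [10, 39, 50, 84, 98, 96, 10]
Insert 96: [10, 39, 50, 84, 96, 98, 10]
Insert 10: [10, 10, 39, 50, 84, 96, 98]

Sorted: [10, 10, 39, 50, 84, 96, 98]


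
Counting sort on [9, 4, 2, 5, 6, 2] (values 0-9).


Input: [9, 4, 2, 5, 6, 2]
Counts: [0, 0, 2, 0, 1, 1, 1, 0, 0, 1]

Sorted: [2, 2, 4, 5, 6, 9]


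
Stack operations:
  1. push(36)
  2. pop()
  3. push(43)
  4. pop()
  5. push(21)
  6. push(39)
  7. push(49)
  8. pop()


push(36) -> [36]
pop()->36, []
push(43) -> [43]
pop()->43, []
push(21) -> [21]
push(39) -> [21, 39]
push(49) -> [21, 39, 49]
pop()->49, [21, 39]

Final stack: [21, 39]


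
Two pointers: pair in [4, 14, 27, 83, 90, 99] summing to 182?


lo=0(4)+hi=5(99)=103
lo=1(14)+hi=5(99)=113
lo=2(27)+hi=5(99)=126
lo=3(83)+hi=5(99)=182

Yes: 83+99=182


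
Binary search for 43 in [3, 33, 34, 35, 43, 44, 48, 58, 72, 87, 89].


Step 1: lo=0, hi=10, mid=5, val=44
Step 2: lo=0, hi=4, mid=2, val=34
Step 3: lo=3, hi=4, mid=3, val=35
Step 4: lo=4, hi=4, mid=4, val=43

Found at index 4


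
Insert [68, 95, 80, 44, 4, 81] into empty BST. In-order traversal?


Insert 68: root
Insert 95: R from 68
Insert 80: R from 68 -> L from 95
Insert 44: L from 68
Insert 4: L from 68 -> L from 44
Insert 81: R from 68 -> L from 95 -> R from 80

In-order: [4, 44, 68, 80, 81, 95]


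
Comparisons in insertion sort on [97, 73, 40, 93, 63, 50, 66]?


Algorithm: insertion sort
Input: [97, 73, 40, 93, 63, 50, 66]
Sorted: [40, 50, 63, 66, 73, 93, 97]

18


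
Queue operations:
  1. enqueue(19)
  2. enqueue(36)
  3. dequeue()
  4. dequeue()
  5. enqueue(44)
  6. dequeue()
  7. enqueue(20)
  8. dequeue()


enqueue(19) -> [19]
enqueue(36) -> [19, 36]
dequeue()->19, [36]
dequeue()->36, []
enqueue(44) -> [44]
dequeue()->44, []
enqueue(20) -> [20]
dequeue()->20, []

Final queue: []


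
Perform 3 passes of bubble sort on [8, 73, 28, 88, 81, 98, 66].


Initial: [8, 73, 28, 88, 81, 98, 66]
Pass 1: [8, 28, 73, 81, 88, 66, 98] (3 swaps)
Pass 2: [8, 28, 73, 81, 66, 88, 98] (1 swaps)
Pass 3: [8, 28, 73, 66, 81, 88, 98] (1 swaps)

After 3 passes: [8, 28, 73, 66, 81, 88, 98]


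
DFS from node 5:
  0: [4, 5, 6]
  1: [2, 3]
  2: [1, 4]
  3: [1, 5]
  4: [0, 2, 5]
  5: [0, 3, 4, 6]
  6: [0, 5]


Visit 5, push [6, 4, 3, 0]
Visit 0, push [6, 4]
Visit 4, push [2]
Visit 2, push [1]
Visit 1, push [3]
Visit 3, push []
Visit 6, push []

DFS order: [5, 0, 4, 2, 1, 3, 6]


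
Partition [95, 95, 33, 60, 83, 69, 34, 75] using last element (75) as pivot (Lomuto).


Pivot: 75
  33 <= 75: swap -> [33, 95, 95, 60, 83, 69, 34, 75]
  60 <= 75: swap -> [33, 60, 95, 95, 83, 69, 34, 75]
  69 <= 75: swap -> [33, 60, 69, 95, 83, 95, 34, 75]
  34 <= 75: swap -> [33, 60, 69, 34, 83, 95, 95, 75]
Place pivot at 4: [33, 60, 69, 34, 75, 95, 95, 83]

Partitioned: [33, 60, 69, 34, 75, 95, 95, 83]


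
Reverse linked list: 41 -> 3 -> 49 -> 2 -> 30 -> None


Step 1: curr=41, set curr.next=prev(None) | reversed so far: 41
Step 2: curr=3, set curr.next=prev(41) | reversed so far: 3 -> 41
Step 3: curr=49, set curr.next=prev(3) | reversed so far: 49 -> 3 -> 41
Step 4: curr=2, set curr.next=prev(49) | reversed so far: 2 -> 49 -> 3 -> 41
Step 5: curr=30, set curr.next=prev(2) | reversed so far: 30 -> 2 -> 49 -> 3 -> 41

30 -> 2 -> 49 -> 3 -> 41 -> None


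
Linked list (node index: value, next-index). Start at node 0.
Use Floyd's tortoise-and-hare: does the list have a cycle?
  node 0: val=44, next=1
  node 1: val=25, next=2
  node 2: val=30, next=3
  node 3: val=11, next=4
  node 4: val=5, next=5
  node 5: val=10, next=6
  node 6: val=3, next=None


Floyd's tortoise (slow, +1) and hare (fast, +2):
  init: slow=0, fast=0
  step 1: slow=1, fast=2
  step 2: slow=2, fast=4
  step 3: slow=3, fast=6
  step 4: fast -> None, no cycle

Cycle: no


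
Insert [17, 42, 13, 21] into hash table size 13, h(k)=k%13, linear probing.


Insert 17: h=4 -> slot 4
Insert 42: h=3 -> slot 3
Insert 13: h=0 -> slot 0
Insert 21: h=8 -> slot 8

Table: [13, None, None, 42, 17, None, None, None, 21, None, None, None, None]


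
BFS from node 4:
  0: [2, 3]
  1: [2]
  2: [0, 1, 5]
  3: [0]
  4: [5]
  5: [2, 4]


Visit 4, enqueue [5]
Visit 5, enqueue [2]
Visit 2, enqueue [0, 1]
Visit 0, enqueue [3]
Visit 1, enqueue []
Visit 3, enqueue []

BFS order: [4, 5, 2, 0, 1, 3]


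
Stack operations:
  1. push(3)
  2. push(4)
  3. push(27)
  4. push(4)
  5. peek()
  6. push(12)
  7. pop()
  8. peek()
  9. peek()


push(3) -> [3]
push(4) -> [3, 4]
push(27) -> [3, 4, 27]
push(4) -> [3, 4, 27, 4]
peek()->4
push(12) -> [3, 4, 27, 4, 12]
pop()->12, [3, 4, 27, 4]
peek()->4
peek()->4

Final stack: [3, 4, 27, 4]


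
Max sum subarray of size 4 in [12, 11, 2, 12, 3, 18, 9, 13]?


[0:4]: 37
[1:5]: 28
[2:6]: 35
[3:7]: 42
[4:8]: 43

Max: 43 at [4:8]


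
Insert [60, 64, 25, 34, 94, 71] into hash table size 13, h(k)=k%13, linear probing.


Insert 60: h=8 -> slot 8
Insert 64: h=12 -> slot 12
Insert 25: h=12, 1 probes -> slot 0
Insert 34: h=8, 1 probes -> slot 9
Insert 94: h=3 -> slot 3
Insert 71: h=6 -> slot 6

Table: [25, None, None, 94, None, None, 71, None, 60, 34, None, None, 64]


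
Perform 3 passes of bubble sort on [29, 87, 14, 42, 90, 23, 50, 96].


Initial: [29, 87, 14, 42, 90, 23, 50, 96]
Pass 1: [29, 14, 42, 87, 23, 50, 90, 96] (4 swaps)
Pass 2: [14, 29, 42, 23, 50, 87, 90, 96] (3 swaps)
Pass 3: [14, 29, 23, 42, 50, 87, 90, 96] (1 swaps)

After 3 passes: [14, 29, 23, 42, 50, 87, 90, 96]


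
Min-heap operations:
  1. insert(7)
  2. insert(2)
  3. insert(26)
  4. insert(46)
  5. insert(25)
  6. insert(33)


insert(7) -> [7]
insert(2) -> [2, 7]
insert(26) -> [2, 7, 26]
insert(46) -> [2, 7, 26, 46]
insert(25) -> [2, 7, 26, 46, 25]
insert(33) -> [2, 7, 26, 46, 25, 33]

Final heap: [2, 7, 26, 46, 25, 33]


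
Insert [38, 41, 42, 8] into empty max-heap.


Insert 38: [38]
Insert 41: [41, 38]
Insert 42: [42, 38, 41]
Insert 8: [42, 38, 41, 8]

Final heap: [42, 38, 41, 8]


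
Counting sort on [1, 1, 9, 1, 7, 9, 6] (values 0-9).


Input: [1, 1, 9, 1, 7, 9, 6]
Counts: [0, 3, 0, 0, 0, 0, 1, 1, 0, 2]

Sorted: [1, 1, 1, 6, 7, 9, 9]


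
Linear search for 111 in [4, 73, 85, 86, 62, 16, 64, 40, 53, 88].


i=0: 4!=111
i=1: 73!=111
i=2: 85!=111
i=3: 86!=111
i=4: 62!=111
i=5: 16!=111
i=6: 64!=111
i=7: 40!=111
i=8: 53!=111
i=9: 88!=111

Not found, 10 comps


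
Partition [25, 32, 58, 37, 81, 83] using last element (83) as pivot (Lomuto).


Pivot: 83
  25 <= 83: advance i (no swap)
  32 <= 83: advance i (no swap)
  58 <= 83: advance i (no swap)
  37 <= 83: advance i (no swap)
  81 <= 83: advance i (no swap)
Place pivot at 5: [25, 32, 58, 37, 81, 83]

Partitioned: [25, 32, 58, 37, 81, 83]


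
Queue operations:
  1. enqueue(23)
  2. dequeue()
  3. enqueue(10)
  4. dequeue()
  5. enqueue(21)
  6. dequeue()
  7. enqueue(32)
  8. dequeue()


enqueue(23) -> [23]
dequeue()->23, []
enqueue(10) -> [10]
dequeue()->10, []
enqueue(21) -> [21]
dequeue()->21, []
enqueue(32) -> [32]
dequeue()->32, []

Final queue: []


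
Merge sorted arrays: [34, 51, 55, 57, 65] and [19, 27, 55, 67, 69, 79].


Take 19 from B
Take 27 from B
Take 34 from A
Take 51 from A
Take 55 from A
Take 55 from B
Take 57 from A
Take 65 from A

Merged: [19, 27, 34, 51, 55, 55, 57, 65, 67, 69, 79]


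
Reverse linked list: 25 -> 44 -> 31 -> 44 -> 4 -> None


Step 1: curr=25, set curr.next=prev(None) | reversed so far: 25
Step 2: curr=44, set curr.next=prev(25) | reversed so far: 44 -> 25
Step 3: curr=31, set curr.next=prev(44) | reversed so far: 31 -> 44 -> 25
Step 4: curr=44, set curr.next=prev(31) | reversed so far: 44 -> 31 -> 44 -> 25
Step 5: curr=4, set curr.next=prev(44) | reversed so far: 4 -> 44 -> 31 -> 44 -> 25

4 -> 44 -> 31 -> 44 -> 25 -> None


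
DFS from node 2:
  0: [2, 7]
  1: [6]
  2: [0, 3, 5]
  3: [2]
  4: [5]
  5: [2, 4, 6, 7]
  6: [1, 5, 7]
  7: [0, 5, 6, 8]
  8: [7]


Visit 2, push [5, 3, 0]
Visit 0, push [7]
Visit 7, push [8, 6, 5]
Visit 5, push [6, 4]
Visit 4, push []
Visit 6, push [1]
Visit 1, push []
Visit 8, push []
Visit 3, push []

DFS order: [2, 0, 7, 5, 4, 6, 1, 8, 3]


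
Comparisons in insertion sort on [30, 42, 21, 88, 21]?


Algorithm: insertion sort
Input: [30, 42, 21, 88, 21]
Sorted: [21, 21, 30, 42, 88]

8
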